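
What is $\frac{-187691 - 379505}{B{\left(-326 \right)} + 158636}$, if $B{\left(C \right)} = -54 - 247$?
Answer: $- \frac{567196}{158335} \approx -3.5823$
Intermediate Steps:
$B{\left(C \right)} = -301$ ($B{\left(C \right)} = -54 - 247 = -301$)
$\frac{-187691 - 379505}{B{\left(-326 \right)} + 158636} = \frac{-187691 - 379505}{-301 + 158636} = - \frac{567196}{158335}$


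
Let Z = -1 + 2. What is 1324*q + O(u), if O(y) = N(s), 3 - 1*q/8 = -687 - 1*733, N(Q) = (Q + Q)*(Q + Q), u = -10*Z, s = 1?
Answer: 15072420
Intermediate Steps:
Z = 1
u = -10 (u = -10*1 = -10)
N(Q) = 4*Q**2 (N(Q) = (2*Q)*(2*Q) = 4*Q**2)
q = 11384 (q = 24 - 8*(-687 - 1*733) = 24 - 8*(-687 - 733) = 24 - 8*(-1420) = 24 + 11360 = 11384)
O(y) = 4 (O(y) = 4*1**2 = 4*1 = 4)
1324*q + O(u) = 1324*11384 + 4 = 15072416 + 4 = 15072420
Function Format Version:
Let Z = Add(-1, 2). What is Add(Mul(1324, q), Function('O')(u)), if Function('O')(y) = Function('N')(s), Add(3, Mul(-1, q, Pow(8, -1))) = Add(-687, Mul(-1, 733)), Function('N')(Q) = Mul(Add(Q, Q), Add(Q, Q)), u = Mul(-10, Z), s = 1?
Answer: 15072420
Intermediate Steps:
Z = 1
u = -10 (u = Mul(-10, 1) = -10)
Function('N')(Q) = Mul(4, Pow(Q, 2)) (Function('N')(Q) = Mul(Mul(2, Q), Mul(2, Q)) = Mul(4, Pow(Q, 2)))
q = 11384 (q = Add(24, Mul(-8, Add(-687, Mul(-1, 733)))) = Add(24, Mul(-8, Add(-687, -733))) = Add(24, Mul(-8, -1420)) = Add(24, 11360) = 11384)
Function('O')(y) = 4 (Function('O')(y) = Mul(4, Pow(1, 2)) = Mul(4, 1) = 4)
Add(Mul(1324, q), Function('O')(u)) = Add(Mul(1324, 11384), 4) = Add(15072416, 4) = 15072420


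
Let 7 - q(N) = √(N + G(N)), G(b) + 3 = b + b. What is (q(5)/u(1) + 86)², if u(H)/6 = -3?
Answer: 2374693/324 + 1541*√3/81 ≈ 7362.3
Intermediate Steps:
G(b) = -3 + 2*b (G(b) = -3 + (b + b) = -3 + 2*b)
q(N) = 7 - √(-3 + 3*N) (q(N) = 7 - √(N + (-3 + 2*N)) = 7 - √(-3 + 3*N))
u(H) = -18 (u(H) = 6*(-3) = -18)
(q(5)/u(1) + 86)² = ((7 - √(-3 + 3*5))/(-18) + 86)² = ((7 - √(-3 + 15))*(-1/18) + 86)² = ((7 - √12)*(-1/18) + 86)² = ((7 - 2*√3)*(-1/18) + 86)² = ((-7/18 + √3/9) + 86)² = (1541/18 + √3/9)²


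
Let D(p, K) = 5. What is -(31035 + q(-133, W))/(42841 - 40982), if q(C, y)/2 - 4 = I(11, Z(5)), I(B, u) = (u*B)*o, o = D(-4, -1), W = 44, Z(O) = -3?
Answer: -30713/1859 ≈ -16.521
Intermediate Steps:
o = 5
I(B, u) = 5*B*u (I(B, u) = (u*B)*5 = (B*u)*5 = 5*B*u)
q(C, y) = -322 (q(C, y) = 8 + 2*(5*11*(-3)) = 8 + 2*(-165) = 8 - 330 = -322)
-(31035 + q(-133, W))/(42841 - 40982) = -(31035 - 322)/(42841 - 40982) = -30713/1859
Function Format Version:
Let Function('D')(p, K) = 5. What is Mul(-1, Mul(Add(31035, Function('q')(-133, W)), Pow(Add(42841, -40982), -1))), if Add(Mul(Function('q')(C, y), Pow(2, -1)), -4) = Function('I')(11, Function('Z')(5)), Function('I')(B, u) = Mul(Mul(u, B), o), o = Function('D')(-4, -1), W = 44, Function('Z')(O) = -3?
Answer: Rational(-30713, 1859) ≈ -16.521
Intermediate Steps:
o = 5
Function('I')(B, u) = Mul(5, B, u) (Function('I')(B, u) = Mul(Mul(u, B), 5) = Mul(Mul(B, u), 5) = Mul(5, B, u))
Function('q')(C, y) = -322 (Function('q')(C, y) = Add(8, Mul(2, Mul(5, 11, -3))) = Add(8, Mul(2, -165)) = Add(8, -330) = -322)
Mul(-1, Mul(Add(31035, Function('q')(-133, W)), Pow(Add(42841, -40982), -1))) = Mul(-1, Mul(Add(31035, -322), Pow(Add(42841, -40982), -1))) = Mul(-1, Mul(30713, Pow(1859, -1))) = Mul(-1, Mul(30713, Rational(1, 1859))) = Mul(-1, Rational(30713, 1859)) = Rational(-30713, 1859)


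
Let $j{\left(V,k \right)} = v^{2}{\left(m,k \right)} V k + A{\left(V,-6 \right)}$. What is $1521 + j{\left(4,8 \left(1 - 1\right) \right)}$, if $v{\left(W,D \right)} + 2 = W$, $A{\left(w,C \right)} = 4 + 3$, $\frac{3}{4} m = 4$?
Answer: $1528$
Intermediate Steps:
$m = \frac{16}{3}$ ($m = \frac{4}{3} \cdot 4 = \frac{16}{3} \approx 5.3333$)
$A{\left(w,C \right)} = 7$
$v{\left(W,D \right)} = -2 + W$
$j{\left(V,k \right)} = 7 + \frac{100 V k}{9}$ ($j{\left(V,k \right)} = \left(-2 + \frac{16}{3}\right)^{2} V k + 7 = \left(\frac{10}{3}\right)^{2} V k + 7 = \frac{100 V}{9} k + 7 = \frac{100 V k}{9} + 7 = 7 + \frac{100 V k}{9}$)
$1521 + j{\left(4,8 \left(1 - 1\right) \right)} = 1521 + \left(7 + \frac{100}{9} \cdot 4 \cdot 8 \left(1 - 1\right)\right) = 1521 + \left(7 + \frac{100}{9} \cdot 4 \cdot 8 \cdot 0\right) = 1521 + \left(7 + \frac{100}{9} \cdot 4 \cdot 0\right) = 1521 + \left(7 + 0\right) = 1521 + 7 = 1528$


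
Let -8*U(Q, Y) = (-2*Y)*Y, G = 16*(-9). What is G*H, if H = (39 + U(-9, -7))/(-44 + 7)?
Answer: 7380/37 ≈ 199.46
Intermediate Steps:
G = -144
U(Q, Y) = Y²/4 (U(Q, Y) = -(-2*Y)*Y/8 = -(-1)*Y²/4 = Y²/4)
H = -205/148 (H = (39 + (¼)*(-7)²)/(-44 + 7) = (39 + (¼)*49)/(-37) = (39 + 49/4)*(-1/37) = (205/4)*(-1/37) = -205/148 ≈ -1.3851)
G*H = -144*(-205/148) = 7380/37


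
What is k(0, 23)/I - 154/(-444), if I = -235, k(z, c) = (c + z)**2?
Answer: -99343/52170 ≈ -1.9042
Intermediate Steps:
k(0, 23)/I - 154/(-444) = (23 + 0)**2/(-235) - 154/(-444) = 23**2*(-1/235) - 154*(-1/444) = 529*(-1/235) + 77/222 = -529/235 + 77/222 = -99343/52170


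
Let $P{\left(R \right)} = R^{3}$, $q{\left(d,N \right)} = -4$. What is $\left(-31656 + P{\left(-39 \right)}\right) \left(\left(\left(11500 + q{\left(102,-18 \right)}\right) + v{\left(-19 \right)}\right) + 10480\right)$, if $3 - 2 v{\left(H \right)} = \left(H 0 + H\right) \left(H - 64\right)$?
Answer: $-1927669275$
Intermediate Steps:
$v{\left(H \right)} = \frac{3}{2} - \frac{H \left(-64 + H\right)}{2}$ ($v{\left(H \right)} = \frac{3}{2} - \frac{\left(H 0 + H\right) \left(H - 64\right)}{2} = \frac{3}{2} - \frac{\left(0 + H\right) \left(-64 + H\right)}{2} = \frac{3}{2} - \frac{H \left(-64 + H\right)}{2}$)
$\left(-31656 + P{\left(-39 \right)}\right) \left(\left(\left(11500 + q{\left(102,-18 \right)}\right) + v{\left(-19 \right)}\right) + 10480\right) = \left(-31656 + \left(-39\right)^{3}\right) \left(\left(\left(11500 - 4\right) + \left(\frac{3}{2} + 32 \left(-19\right) - \frac{\left(-19\right)^{2}}{2}\right)\right) + 10480\right) = \left(-31656 - 59319\right) \left(\left(11496 - 787\right) + 10480\right) = - 90975 \left(\left(11496 - 787\right) + 10480\right) = - 90975 \left(10709 + 10480\right) = \left(-90975\right) 21189 = -1927669275$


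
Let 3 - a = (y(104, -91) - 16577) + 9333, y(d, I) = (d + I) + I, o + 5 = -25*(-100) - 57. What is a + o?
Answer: 9763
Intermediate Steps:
o = 2438 (o = -5 + (-25*(-100) - 57) = -5 + (2500 - 57) = -5 + 2443 = 2438)
y(d, I) = d + 2*I (y(d, I) = (I + d) + I = d + 2*I)
a = 7325 (a = 3 - (((104 + 2*(-91)) - 16577) + 9333) = 3 - (((104 - 182) - 16577) + 9333) = 3 - ((-78 - 16577) + 9333) = 3 - (-16655 + 9333) = 3 - 1*(-7322) = 3 + 7322 = 7325)
a + o = 7325 + 2438 = 9763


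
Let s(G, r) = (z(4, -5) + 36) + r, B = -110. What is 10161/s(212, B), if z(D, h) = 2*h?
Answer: -3387/28 ≈ -120.96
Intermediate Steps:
s(G, r) = 26 + r (s(G, r) = (2*(-5) + 36) + r = (-10 + 36) + r = 26 + r)
10161/s(212, B) = 10161/(26 - 110) = 10161/(-84) = 10161*(-1/84) = -3387/28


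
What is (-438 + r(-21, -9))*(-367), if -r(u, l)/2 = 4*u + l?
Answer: 92484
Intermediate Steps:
r(u, l) = -8*u - 2*l (r(u, l) = -2*(4*u + l) = -2*(l + 4*u) = -8*u - 2*l)
(-438 + r(-21, -9))*(-367) = (-438 + (-8*(-21) - 2*(-9)))*(-367) = (-438 + (168 + 18))*(-367) = (-438 + 186)*(-367) = -252*(-367) = 92484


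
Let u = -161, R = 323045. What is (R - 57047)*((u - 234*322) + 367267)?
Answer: 77607044484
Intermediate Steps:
(R - 57047)*((u - 234*322) + 367267) = (323045 - 57047)*((-161 - 234*322) + 367267) = 265998*((-161 - 75348) + 367267) = 265998*(-75509 + 367267) = 265998*291758 = 77607044484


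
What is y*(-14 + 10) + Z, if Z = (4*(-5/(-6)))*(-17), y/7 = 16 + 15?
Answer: -2774/3 ≈ -924.67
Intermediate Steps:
y = 217 (y = 7*(16 + 15) = 7*31 = 217)
Z = -170/3 (Z = (4*(-5*(-1/6)))*(-17) = (4*(5/6))*(-17) = (10/3)*(-17) = -170/3 ≈ -56.667)
y*(-14 + 10) + Z = 217*(-14 + 10) - 170/3 = 217*(-4) - 170/3 = -868 - 170/3 = -2774/3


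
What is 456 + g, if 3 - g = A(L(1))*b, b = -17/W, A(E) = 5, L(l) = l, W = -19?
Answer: 8636/19 ≈ 454.53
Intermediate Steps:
b = 17/19 (b = -17/(-19) = -17*(-1/19) = 17/19 ≈ 0.89474)
g = -28/19 (g = 3 - 5*17/19 = 3 - 1*85/19 = 3 - 85/19 = -28/19 ≈ -1.4737)
456 + g = 456 - 28/19 = 8636/19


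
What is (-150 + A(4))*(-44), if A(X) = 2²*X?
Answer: 5896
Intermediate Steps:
A(X) = 4*X
(-150 + A(4))*(-44) = (-150 + 4*4)*(-44) = (-150 + 16)*(-44) = -134*(-44) = 5896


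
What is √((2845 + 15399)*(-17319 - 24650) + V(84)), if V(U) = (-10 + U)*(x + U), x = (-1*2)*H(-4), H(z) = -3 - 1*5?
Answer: 6*I*√21268751 ≈ 27671.0*I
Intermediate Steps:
H(z) = -8 (H(z) = -3 - 5 = -8)
x = 16 (x = -1*2*(-8) = -2*(-8) = 16)
V(U) = (-10 + U)*(16 + U)
√((2845 + 15399)*(-17319 - 24650) + V(84)) = √((2845 + 15399)*(-17319 - 24650) + (-160 + 84² + 6*84)) = √(18244*(-41969) + (-160 + 7056 + 504)) = √(-765682436 + 7400) = √(-765675036) = 6*I*√21268751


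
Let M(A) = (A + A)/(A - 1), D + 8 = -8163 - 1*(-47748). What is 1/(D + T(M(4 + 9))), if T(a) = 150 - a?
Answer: 6/238349 ≈ 2.5173e-5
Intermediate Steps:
D = 39577 (D = -8 + (-8163 - 1*(-47748)) = -8 + (-8163 + 47748) = -8 + 39585 = 39577)
M(A) = 2*A/(-1 + A) (M(A) = (2*A)/(-1 + A) = 2*A/(-1 + A))
1/(D + T(M(4 + 9))) = 1/(39577 + (150 - 2*(4 + 9)/(-1 + (4 + 9)))) = 1/(39577 + (150 - 2*13/(-1 + 13))) = 1/(39577 + (150 - 2*13/12)) = 1/(39577 + (150 - 1*13/6)) = 1/(39577 + (150 - 13/6)) = 1/(39577 + 887/6) = 1/(238349/6) = 6/238349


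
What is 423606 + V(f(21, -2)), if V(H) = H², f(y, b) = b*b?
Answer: 423622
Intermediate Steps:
f(y, b) = b²
423606 + V(f(21, -2)) = 423606 + ((-2)²)² = 423606 + 4² = 423606 + 16 = 423622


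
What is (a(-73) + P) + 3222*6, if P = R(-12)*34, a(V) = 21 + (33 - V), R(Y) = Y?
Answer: 19051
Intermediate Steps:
a(V) = 54 - V
P = -408 (P = -12*34 = -408)
(a(-73) + P) + 3222*6 = ((54 - 1*(-73)) - 408) + 3222*6 = ((54 + 73) - 408) + 19332 = (127 - 408) + 19332 = -281 + 19332 = 19051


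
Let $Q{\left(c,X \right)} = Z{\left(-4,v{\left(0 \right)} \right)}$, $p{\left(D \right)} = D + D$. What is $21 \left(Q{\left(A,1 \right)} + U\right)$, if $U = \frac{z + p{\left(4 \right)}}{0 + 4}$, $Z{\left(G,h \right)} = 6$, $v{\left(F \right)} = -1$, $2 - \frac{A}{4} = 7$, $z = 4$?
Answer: $189$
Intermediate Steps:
$p{\left(D \right)} = 2 D$
$A = -20$ ($A = 8 - 28 = -20$)
$Q{\left(c,X \right)} = 6$
$U = 3$ ($U = \frac{4 + 2 \cdot 4}{0 + 4} = \frac{4 + 8}{4} = 12 \cdot \frac{1}{4} = 3$)
$21 \left(Q{\left(A,1 \right)} + U\right) = 21 \left(6 + 3\right) = 21 \cdot 9 = 189$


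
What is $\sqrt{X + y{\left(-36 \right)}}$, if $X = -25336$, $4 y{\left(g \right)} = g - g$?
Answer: $2 i \sqrt{6334} \approx 159.17 i$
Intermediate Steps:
$y{\left(g \right)} = 0$ ($y{\left(g \right)} = \frac{g - g}{4} = \frac{1}{4} \cdot 0 = 0$)
$\sqrt{X + y{\left(-36 \right)}} = \sqrt{-25336 + 0} = \sqrt{-25336} = 2 i \sqrt{6334}$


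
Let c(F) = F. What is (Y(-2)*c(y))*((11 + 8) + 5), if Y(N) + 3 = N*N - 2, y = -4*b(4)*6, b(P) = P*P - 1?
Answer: 8640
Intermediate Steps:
b(P) = -1 + P² (b(P) = P² - 1 = -1 + P²)
y = -360 (y = -4*(-1 + 4²)*6 = -4*(-1 + 16)*6 = -4*15*6 = -60*6 = -360)
Y(N) = -5 + N² (Y(N) = -3 + (N*N - 2) = -3 + (N² - 2) = -3 + (-2 + N²) = -5 + N²)
(Y(-2)*c(y))*((11 + 8) + 5) = ((-5 + (-2)²)*(-360))*((11 + 8) + 5) = ((-5 + 4)*(-360))*(19 + 5) = -1*(-360)*24 = 360*24 = 8640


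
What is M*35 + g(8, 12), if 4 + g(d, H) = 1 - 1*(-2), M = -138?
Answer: -4831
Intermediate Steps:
g(d, H) = -1 (g(d, H) = -4 + (1 - 1*(-2)) = -4 + (1 + 2) = -4 + 3 = -1)
M*35 + g(8, 12) = -138*35 - 1 = -4830 - 1 = -4831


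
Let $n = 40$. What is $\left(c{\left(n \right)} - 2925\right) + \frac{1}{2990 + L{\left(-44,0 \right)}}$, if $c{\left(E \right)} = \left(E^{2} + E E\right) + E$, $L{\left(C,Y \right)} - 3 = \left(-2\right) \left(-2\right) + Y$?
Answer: $\frac{944056}{2997} \approx 315.0$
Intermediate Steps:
$L{\left(C,Y \right)} = 7 + Y$ ($L{\left(C,Y \right)} = 3 + \left(\left(-2\right) \left(-2\right) + Y\right) = 3 + \left(4 + Y\right) = 7 + Y$)
$c{\left(E \right)} = E + 2 E^{2}$ ($c{\left(E \right)} = \left(E^{2} + E^{2}\right) + E = 2 E^{2} + E = E + 2 E^{2}$)
$\left(c{\left(n \right)} - 2925\right) + \frac{1}{2990 + L{\left(-44,0 \right)}} = \left(40 \left(1 + 2 \cdot 40\right) - 2925\right) + \frac{1}{2990 + \left(7 + 0\right)} = \left(40 \left(1 + 80\right) - 2925\right) + \frac{1}{2990 + 7} = \left(40 \cdot 81 - 2925\right) + \frac{1}{2997} = \left(3240 - 2925\right) + \frac{1}{2997} = 315 + \frac{1}{2997} = \frac{944056}{2997}$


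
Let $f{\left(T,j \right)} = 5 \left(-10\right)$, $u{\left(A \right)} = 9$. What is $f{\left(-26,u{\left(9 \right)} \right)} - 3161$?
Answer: $-3211$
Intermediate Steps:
$f{\left(T,j \right)} = -50$
$f{\left(-26,u{\left(9 \right)} \right)} - 3161 = -50 - 3161 = -3211$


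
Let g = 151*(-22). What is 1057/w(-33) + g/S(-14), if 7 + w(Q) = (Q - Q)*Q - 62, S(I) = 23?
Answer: -11023/69 ≈ -159.75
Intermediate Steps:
g = -3322
w(Q) = -69 (w(Q) = -7 + ((Q - Q)*Q - 62) = -7 + (0*Q - 62) = -7 + (0 - 62) = -7 - 62 = -69)
1057/w(-33) + g/S(-14) = 1057/(-69) - 3322/23 = 1057*(-1/69) - 3322*1/23 = -1057/69 - 3322/23 = -11023/69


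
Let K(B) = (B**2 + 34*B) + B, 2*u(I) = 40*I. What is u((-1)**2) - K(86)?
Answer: -10386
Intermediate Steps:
u(I) = 20*I (u(I) = (40*I)/2 = 20*I)
K(B) = B**2 + 35*B
u((-1)**2) - K(86) = 20*(-1)**2 - 86*(35 + 86) = 20*1 - 86*121 = 20 - 1*10406 = 20 - 10406 = -10386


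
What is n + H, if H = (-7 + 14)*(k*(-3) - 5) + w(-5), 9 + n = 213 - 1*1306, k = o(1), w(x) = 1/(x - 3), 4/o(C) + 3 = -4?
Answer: -9001/8 ≈ -1125.1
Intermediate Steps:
o(C) = -4/7 (o(C) = 4/(-3 - 4) = 4/(-7) = 4*(-1/7) = -4/7)
w(x) = 1/(-3 + x)
k = -4/7 ≈ -0.57143
n = -1102 (n = -9 + (213 - 1*1306) = -9 + (213 - 1306) = -9 - 1093 = -1102)
H = -185/8 (H = (-7 + 14)*(-4/7*(-3) - 5) + 1/(-3 - 5) = 7*(12/7 - 5) + 1/(-8) = 7*(-23/7) - 1/8 = -23 - 1/8 = -185/8 ≈ -23.125)
n + H = -1102 - 185/8 = -9001/8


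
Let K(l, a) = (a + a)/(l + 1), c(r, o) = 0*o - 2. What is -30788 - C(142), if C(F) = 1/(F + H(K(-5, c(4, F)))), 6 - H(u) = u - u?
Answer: -4556625/148 ≈ -30788.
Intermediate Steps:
c(r, o) = -2 (c(r, o) = 0 - 2 = -2)
K(l, a) = 2*a/(1 + l) (K(l, a) = (2*a)/(1 + l) = 2*a/(1 + l))
H(u) = 6 (H(u) = 6 - (u - u) = 6 - 1*0 = 6 + 0 = 6)
C(F) = 1/(6 + F) (C(F) = 1/(F + 6) = 1/(6 + F))
-30788 - C(142) = -30788 - 1/(6 + 142) = -30788 - 1/148 = -4556625/148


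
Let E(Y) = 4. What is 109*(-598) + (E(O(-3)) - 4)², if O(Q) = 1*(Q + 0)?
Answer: -65182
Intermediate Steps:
O(Q) = Q (O(Q) = 1*Q = Q)
109*(-598) + (E(O(-3)) - 4)² = 109*(-598) + (4 - 4)² = -65182 + 0² = -65182 + 0 = -65182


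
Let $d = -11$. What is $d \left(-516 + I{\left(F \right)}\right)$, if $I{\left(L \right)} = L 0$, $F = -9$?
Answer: $5676$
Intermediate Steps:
$I{\left(L \right)} = 0$
$d \left(-516 + I{\left(F \right)}\right) = - 11 \left(-516 + 0\right) = \left(-11\right) \left(-516\right) = 5676$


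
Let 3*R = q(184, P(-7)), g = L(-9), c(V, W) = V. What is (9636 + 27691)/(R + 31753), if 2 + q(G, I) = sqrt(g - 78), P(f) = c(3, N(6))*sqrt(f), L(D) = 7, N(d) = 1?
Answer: 3555658039/3024632040 - 37327*I*sqrt(71)/3024632040 ≈ 1.1756 - 0.00010399*I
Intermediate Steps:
g = 7
P(f) = 3*sqrt(f)
q(G, I) = -2 + I*sqrt(71) (q(G, I) = -2 + sqrt(7 - 78) = -2 + sqrt(-71) = -2 + I*sqrt(71))
R = -2/3 + I*sqrt(71)/3 (R = (-2 + I*sqrt(71))/3 = -2/3 + I*sqrt(71)/3 ≈ -0.66667 + 2.8087*I)
(9636 + 27691)/(R + 31753) = (9636 + 27691)/((-2/3 + I*sqrt(71)/3) + 31753) = 37327/(95257/3 + I*sqrt(71)/3)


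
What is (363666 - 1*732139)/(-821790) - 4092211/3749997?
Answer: -660388477703/1027236678210 ≈ -0.64288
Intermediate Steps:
(363666 - 1*732139)/(-821790) - 4092211/3749997 = (363666 - 732139)*(-1/821790) - 4092211*1/3749997 = -368473*(-1/821790) - 4092211/3749997 = 368473/821790 - 4092211/3749997 = -660388477703/1027236678210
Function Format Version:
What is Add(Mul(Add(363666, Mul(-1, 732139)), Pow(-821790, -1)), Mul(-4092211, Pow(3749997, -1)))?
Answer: Rational(-660388477703, 1027236678210) ≈ -0.64288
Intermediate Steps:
Add(Mul(Add(363666, Mul(-1, 732139)), Pow(-821790, -1)), Mul(-4092211, Pow(3749997, -1))) = Add(Mul(Add(363666, -732139), Rational(-1, 821790)), Mul(-4092211, Rational(1, 3749997))) = Add(Mul(-368473, Rational(-1, 821790)), Rational(-4092211, 3749997)) = Add(Rational(368473, 821790), Rational(-4092211, 3749997)) = Rational(-660388477703, 1027236678210)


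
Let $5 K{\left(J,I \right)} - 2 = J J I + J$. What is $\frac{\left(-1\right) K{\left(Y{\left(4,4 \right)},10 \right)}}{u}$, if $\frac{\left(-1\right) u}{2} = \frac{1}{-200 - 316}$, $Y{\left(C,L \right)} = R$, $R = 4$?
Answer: $- \frac{42828}{5} \approx -8565.6$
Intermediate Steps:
$Y{\left(C,L \right)} = 4$
$u = \frac{1}{258}$ ($u = - \frac{2}{-200 - 316} = - \frac{2}{-516} = \left(-2\right) \left(- \frac{1}{516}\right) = \frac{1}{258} \approx 0.003876$)
$K{\left(J,I \right)} = \frac{2}{5} + \frac{J}{5} + \frac{I J^{2}}{5}$ ($K{\left(J,I \right)} = \frac{2}{5} + \frac{J J I + J}{5} = \frac{2}{5} + \frac{J^{2} I + J}{5} = \frac{2}{5} + \frac{I J^{2} + J}{5} = \frac{2}{5} + \frac{J + I J^{2}}{5} = \frac{2}{5} + \left(\frac{J}{5} + \frac{I J^{2}}{5}\right) = \frac{2}{5} + \frac{J}{5} + \frac{I J^{2}}{5}$)
$\frac{\left(-1\right) K{\left(Y{\left(4,4 \right)},10 \right)}}{u} = - (\frac{2}{5} + \frac{1}{5} \cdot 4 + \frac{1}{5} \cdot 10 \cdot 4^{2}) \frac{1}{\frac{1}{258}} = - (\frac{2}{5} + \frac{4}{5} + \frac{1}{5} \cdot 10 \cdot 16) 258 = - (\frac{2}{5} + \frac{4}{5} + 32) 258 = \left(-1\right) \frac{166}{5} \cdot 258 = \left(- \frac{166}{5}\right) 258 = - \frac{42828}{5}$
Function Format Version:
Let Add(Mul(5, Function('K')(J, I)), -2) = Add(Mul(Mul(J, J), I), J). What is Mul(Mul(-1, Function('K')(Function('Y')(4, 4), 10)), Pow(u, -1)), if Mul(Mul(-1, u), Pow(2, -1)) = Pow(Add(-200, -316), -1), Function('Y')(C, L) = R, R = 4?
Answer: Rational(-42828, 5) ≈ -8565.6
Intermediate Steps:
Function('Y')(C, L) = 4
u = Rational(1, 258) (u = Mul(-2, Pow(Add(-200, -316), -1)) = Mul(-2, Pow(-516, -1)) = Mul(-2, Rational(-1, 516)) = Rational(1, 258) ≈ 0.0038760)
Function('K')(J, I) = Add(Rational(2, 5), Mul(Rational(1, 5), J), Mul(Rational(1, 5), I, Pow(J, 2))) (Function('K')(J, I) = Add(Rational(2, 5), Mul(Rational(1, 5), Add(Mul(Mul(J, J), I), J))) = Add(Rational(2, 5), Mul(Rational(1, 5), Add(Mul(Pow(J, 2), I), J))) = Add(Rational(2, 5), Mul(Rational(1, 5), Add(Mul(I, Pow(J, 2)), J))) = Add(Rational(2, 5), Mul(Rational(1, 5), Add(J, Mul(I, Pow(J, 2))))) = Add(Rational(2, 5), Add(Mul(Rational(1, 5), J), Mul(Rational(1, 5), I, Pow(J, 2)))) = Add(Rational(2, 5), Mul(Rational(1, 5), J), Mul(Rational(1, 5), I, Pow(J, 2))))
Mul(Mul(-1, Function('K')(Function('Y')(4, 4), 10)), Pow(u, -1)) = Mul(Mul(-1, Add(Rational(2, 5), Mul(Rational(1, 5), 4), Mul(Rational(1, 5), 10, Pow(4, 2)))), Pow(Rational(1, 258), -1)) = Mul(Mul(-1, Add(Rational(2, 5), Rational(4, 5), Mul(Rational(1, 5), 10, 16))), 258) = Mul(Mul(-1, Add(Rational(2, 5), Rational(4, 5), 32)), 258) = Mul(Mul(-1, Rational(166, 5)), 258) = Mul(Rational(-166, 5), 258) = Rational(-42828, 5)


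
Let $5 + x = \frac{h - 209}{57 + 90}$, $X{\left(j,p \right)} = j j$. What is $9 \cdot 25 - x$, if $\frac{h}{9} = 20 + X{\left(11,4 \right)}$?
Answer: $\frac{32750}{147} \approx 222.79$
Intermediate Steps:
$X{\left(j,p \right)} = j^{2}$
$h = 1269$ ($h = 9 \left(20 + 11^{2}\right) = 9 \left(20 + 121\right) = 9 \cdot 141 = 1269$)
$x = \frac{325}{147}$ ($x = -5 + \frac{1269 - 209}{57 + 90} = -5 + \frac{1060}{147} = \frac{325}{147} \approx 2.2109$)
$9 \cdot 25 - x = 9 \cdot 25 - \frac{325}{147} = 225 - \frac{325}{147} = \frac{32750}{147}$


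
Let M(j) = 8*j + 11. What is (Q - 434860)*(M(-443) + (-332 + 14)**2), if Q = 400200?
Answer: -3382504060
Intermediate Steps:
M(j) = 11 + 8*j
(Q - 434860)*(M(-443) + (-332 + 14)**2) = (400200 - 434860)*((11 + 8*(-443)) + (-332 + 14)**2) = -34660*((11 - 3544) + (-318)**2) = -34660*(-3533 + 101124) = -34660*97591 = -3382504060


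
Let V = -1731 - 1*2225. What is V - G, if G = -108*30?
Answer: -716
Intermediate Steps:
V = -3956 (V = -1731 - 2225 = -3956)
G = -3240
V - G = -3956 - 1*(-3240) = -3956 + 3240 = -716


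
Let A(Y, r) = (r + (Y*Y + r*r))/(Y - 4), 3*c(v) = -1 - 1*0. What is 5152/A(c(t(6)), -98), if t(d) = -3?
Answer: -200928/85555 ≈ -2.3485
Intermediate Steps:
c(v) = -⅓ (c(v) = (-1 - 1*0)/3 = (-1 + 0)/3 = (⅓)*(-1) = -⅓)
A(Y, r) = (r + Y² + r²)/(-4 + Y) (A(Y, r) = (r + (Y² + r²))/(-4 + Y) = (r + Y² + r²)/(-4 + Y))
5152/A(c(t(6)), -98) = 5152/(((-98 + (-⅓)² + (-98)²)/(-4 - ⅓))) = 5152/(((-98 + ⅑ + 9604)/(-13/3))) = 5152/((-3/13*85555/9)) = 5152/(-85555/39) = 5152*(-39/85555) = -200928/85555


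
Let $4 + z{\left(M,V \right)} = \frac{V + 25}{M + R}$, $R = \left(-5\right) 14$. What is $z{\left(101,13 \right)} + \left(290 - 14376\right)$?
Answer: $- \frac{436752}{31} \approx -14089.0$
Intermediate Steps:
$R = -70$
$z{\left(M,V \right)} = -4 + \frac{25 + V}{-70 + M}$ ($z{\left(M,V \right)} = -4 + \frac{V + 25}{M - 70} = -4 + \frac{25 + V}{-70 + M}$)
$z{\left(101,13 \right)} + \left(290 - 14376\right) = \frac{305 + 13 - 404}{-70 + 101} + \left(290 - 14376\right) = \frac{305 + 13 - 404}{31} + \left(290 - 14376\right) = \frac{1}{31} \left(-86\right) - 14086 = - \frac{86}{31} - 14086 = - \frac{436752}{31}$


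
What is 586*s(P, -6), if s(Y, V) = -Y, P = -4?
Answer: 2344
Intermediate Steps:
586*s(P, -6) = 586*(-1*(-4)) = 586*4 = 2344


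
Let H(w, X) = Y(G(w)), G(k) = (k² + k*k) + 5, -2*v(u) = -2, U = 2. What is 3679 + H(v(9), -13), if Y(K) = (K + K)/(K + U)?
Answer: 33125/9 ≈ 3680.6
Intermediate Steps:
v(u) = 1 (v(u) = -½*(-2) = 1)
G(k) = 5 + 2*k² (G(k) = (k² + k²) + 5 = 2*k² + 5 = 5 + 2*k²)
Y(K) = 2*K/(2 + K) (Y(K) = (K + K)/(K + 2) = (2*K)/(2 + K) = 2*K/(2 + K))
H(w, X) = 2*(5 + 2*w²)/(7 + 2*w²) (H(w, X) = 2*(5 + 2*w²)/(2 + (5 + 2*w²)) = 2*(5 + 2*w²)/(7 + 2*w²))
3679 + H(v(9), -13) = 3679 + 2*(5 + 2*1²)/(7 + 2*1²) = 3679 + 2*(5 + 2*1)/(7 + 2*1) = 3679 + 2*(5 + 2)/(7 + 2) = 3679 + 2*7/9 = 3679 + 2*(⅑)*7 = 3679 + 14/9 = 33125/9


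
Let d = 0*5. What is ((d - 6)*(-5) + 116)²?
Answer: 21316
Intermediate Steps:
d = 0
((d - 6)*(-5) + 116)² = ((0 - 6)*(-5) + 116)² = (-6*(-5) + 116)² = (30 + 116)² = 146² = 21316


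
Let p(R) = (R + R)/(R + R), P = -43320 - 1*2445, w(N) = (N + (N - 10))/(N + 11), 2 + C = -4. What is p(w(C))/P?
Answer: -1/45765 ≈ -2.1851e-5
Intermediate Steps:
C = -6 (C = -2 - 4 = -6)
w(N) = (-10 + 2*N)/(11 + N) (w(N) = (N + (-10 + N))/(11 + N) = (-10 + 2*N)/(11 + N))
P = -45765 (P = -43320 - 2445 = -45765)
p(R) = 1 (p(R) = (2*R)/((2*R)) = (2*R)*(1/(2*R)) = 1)
p(w(C))/P = 1/(-45765) = 1*(-1/45765) = -1/45765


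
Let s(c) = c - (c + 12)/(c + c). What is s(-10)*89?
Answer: -8811/10 ≈ -881.10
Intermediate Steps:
s(c) = c - (12 + c)/(2*c)
s(-10)*89 = (-1/2 - 10 - 6/(-10))*89 = (-1/2 - 10 - 6*(-1/10))*89 = (-1/2 - 10 + 3/5)*89 = -99/10*89 = -8811/10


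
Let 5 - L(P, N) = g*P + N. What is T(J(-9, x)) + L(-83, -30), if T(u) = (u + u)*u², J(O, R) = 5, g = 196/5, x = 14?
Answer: 17693/5 ≈ 3538.6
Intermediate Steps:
g = 196/5 (g = 196*(⅕) = 196/5 ≈ 39.200)
L(P, N) = 5 - N - 196*P/5 (L(P, N) = 5 - (196*P/5 + N) = 5 - (N + 196*P/5) = 5 + (-N - 196*P/5) = 5 - N - 196*P/5)
T(u) = 2*u³ (T(u) = (2*u)*u² = 2*u³)
T(J(-9, x)) + L(-83, -30) = 2*5³ + (5 - 1*(-30) - 196/5*(-83)) = 2*125 + (5 + 30 + 16268/5) = 250 + 16443/5 = 17693/5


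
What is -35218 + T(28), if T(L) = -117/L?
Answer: -986221/28 ≈ -35222.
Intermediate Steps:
-35218 + T(28) = -35218 - 117/28 = -986221/28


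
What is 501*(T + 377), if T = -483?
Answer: -53106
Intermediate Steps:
501*(T + 377) = 501*(-483 + 377) = 501*(-106) = -53106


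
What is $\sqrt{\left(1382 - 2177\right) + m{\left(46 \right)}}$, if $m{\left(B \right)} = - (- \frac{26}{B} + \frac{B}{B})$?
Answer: $\frac{i \sqrt{420785}}{23} \approx 28.203 i$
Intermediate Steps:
$m{\left(B \right)} = -1 + \frac{26}{B}$ ($m{\left(B \right)} = - (- \frac{26}{B} + 1) = - (1 - \frac{26}{B}) = -1 + \frac{26}{B}$)
$\sqrt{\left(1382 - 2177\right) + m{\left(46 \right)}} = \sqrt{\left(1382 - 2177\right) + \frac{26 - 46}{46}} = \sqrt{-795 + \frac{1}{46} \left(-20\right)} = \sqrt{-795 - \frac{10}{23}} = \sqrt{- \frac{18295}{23}} = \frac{i \sqrt{420785}}{23}$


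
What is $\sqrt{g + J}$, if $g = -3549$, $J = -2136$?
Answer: $i \sqrt{5685} \approx 75.399 i$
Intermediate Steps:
$\sqrt{g + J} = \sqrt{-3549 - 2136} = \sqrt{-5685} = i \sqrt{5685}$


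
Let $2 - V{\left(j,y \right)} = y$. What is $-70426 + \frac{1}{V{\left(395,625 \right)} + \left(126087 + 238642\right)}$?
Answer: $- \frac{25642529155}{364106} \approx -70426.0$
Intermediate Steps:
$V{\left(j,y \right)} = 2 - y$
$-70426 + \frac{1}{V{\left(395,625 \right)} + \left(126087 + 238642\right)} = -70426 + \frac{1}{\left(2 - 625\right) + \left(126087 + 238642\right)} = -70426 + \frac{1}{\left(2 - 625\right) + 364729} = -70426 + \frac{1}{-623 + 364729} = -70426 + \frac{1}{364106} = - \frac{25642529155}{364106}$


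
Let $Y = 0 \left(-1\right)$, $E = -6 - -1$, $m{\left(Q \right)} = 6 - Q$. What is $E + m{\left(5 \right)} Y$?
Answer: $-5$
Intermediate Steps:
$E = -5$ ($E = -6 + 1 = -5$)
$Y = 0$
$E + m{\left(5 \right)} Y = -5 + \left(6 - 5\right) 0 = -5 + 1 \cdot 0 = -5 + 0 = -5$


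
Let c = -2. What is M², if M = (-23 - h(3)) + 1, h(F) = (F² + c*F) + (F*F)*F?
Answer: 2704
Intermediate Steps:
h(F) = F² + F³ - 2*F (h(F) = (F² - 2*F) + (F*F)*F = (F² - 2*F) + F²*F = (F² - 2*F) + F³ = F² + F³ - 2*F)
M = -52 (M = (-23 - 3*(-2 + 3 + 3²)) + 1 = (-23 - 3*(-2 + 3 + 9)) + 1 = (-23 - 3*10) + 1 = (-23 - 1*30) + 1 = (-23 - 30) + 1 = -53 + 1 = -52)
M² = (-52)² = 2704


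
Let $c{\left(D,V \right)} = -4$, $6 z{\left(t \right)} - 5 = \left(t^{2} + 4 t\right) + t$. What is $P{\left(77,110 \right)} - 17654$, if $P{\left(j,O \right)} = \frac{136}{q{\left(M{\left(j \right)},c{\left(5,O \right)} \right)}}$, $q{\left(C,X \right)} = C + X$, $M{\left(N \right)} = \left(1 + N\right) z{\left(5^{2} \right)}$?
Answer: $- \frac{173203258}{9811} \approx -17654.0$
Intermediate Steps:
$z{\left(t \right)} = \frac{5}{6} + \frac{t^{2}}{6} + \frac{5 t}{6}$ ($z{\left(t \right)} = \frac{5}{6} + \frac{\left(t^{2} + 4 t\right) + t}{6} = \frac{5}{6} + \frac{t^{2} + 5 t}{6} = \frac{5}{6} + \left(\frac{t^{2}}{6} + \frac{5 t}{6}\right) = \frac{5}{6} + \frac{t^{2}}{6} + \frac{5 t}{6}$)
$M{\left(N \right)} = \frac{755}{6} + \frac{755 N}{6}$ ($M{\left(N \right)} = \left(1 + N\right) \left(\frac{5}{6} + \frac{\left(5^{2}\right)^{2}}{6} + \frac{5 \cdot 5^{2}}{6}\right) = \left(1 + N\right) \left(\frac{5}{6} + \frac{25^{2}}{6} + \frac{5}{6} \cdot 25\right) = \left(1 + N\right) \left(\frac{5}{6} + \frac{1}{6} \cdot 625 + \frac{125}{6}\right) = \left(1 + N\right) \left(\frac{5}{6} + \frac{625}{6} + \frac{125}{6}\right) = \left(1 + N\right) \frac{755}{6} = \frac{755}{6} + \frac{755 N}{6}$)
$P{\left(j,O \right)} = \frac{136}{\frac{731}{6} + \frac{755 j}{6}}$ ($P{\left(j,O \right)} = \frac{136}{\left(\frac{755}{6} + \frac{755 j}{6}\right) - 4} = \frac{136}{\frac{731}{6} + \frac{755 j}{6}}$)
$P{\left(77,110 \right)} - 17654 = \frac{816}{731 + 755 \cdot 77} - 17654 = \frac{816}{731 + 58135} - 17654 = \frac{816}{58866} - 17654 = 816 \cdot \frac{1}{58866} - 17654 = \frac{136}{9811} - 17654 = - \frac{173203258}{9811}$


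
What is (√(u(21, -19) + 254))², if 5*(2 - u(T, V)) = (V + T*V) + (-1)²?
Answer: 1697/5 ≈ 339.40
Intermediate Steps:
u(T, V) = 9/5 - V/5 - T*V/5 (u(T, V) = 2 - ((V + T*V) + (-1)²)/5 = 2 - ((V + T*V) + 1)/5 = 2 - (1 + V + T*V)/5 = 2 + (-⅕ - V/5 - T*V/5) = 9/5 - V/5 - T*V/5)
(√(u(21, -19) + 254))² = (√((9/5 - ⅕*(-19) - ⅕*21*(-19)) + 254))² = (√((9/5 + 19/5 + 399/5) + 254))² = (√(427/5 + 254))² = (√(1697/5))² = (√8485/5)² = 1697/5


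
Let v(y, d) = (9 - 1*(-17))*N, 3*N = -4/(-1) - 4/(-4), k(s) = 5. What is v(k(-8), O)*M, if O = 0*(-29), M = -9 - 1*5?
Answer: -1820/3 ≈ -606.67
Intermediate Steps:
M = -14 (M = -9 - 5 = -14)
N = 5/3 (N = (-4/(-1) - 4/(-4))/3 = (-4*(-1) - 4*(-1/4))/3 = (4 + 1)/3 = (1/3)*5 = 5/3 ≈ 1.6667)
O = 0
v(y, d) = 130/3 (v(y, d) = (9 - 1*(-17))*(5/3) = (9 + 17)*(5/3) = 26*(5/3) = 130/3)
v(k(-8), O)*M = (130/3)*(-14) = -1820/3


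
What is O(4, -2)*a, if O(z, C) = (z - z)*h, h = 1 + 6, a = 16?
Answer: 0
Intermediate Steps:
h = 7
O(z, C) = 0 (O(z, C) = (z - z)*7 = 0*7 = 0)
O(4, -2)*a = 0*16 = 0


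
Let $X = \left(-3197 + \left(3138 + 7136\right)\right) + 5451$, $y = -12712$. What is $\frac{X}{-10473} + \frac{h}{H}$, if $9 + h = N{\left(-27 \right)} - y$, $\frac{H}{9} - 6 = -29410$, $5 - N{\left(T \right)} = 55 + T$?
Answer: $- \frac{287346454}{230961069} \approx -1.2441$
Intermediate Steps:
$N{\left(T \right)} = -50 - T$ ($N{\left(T \right)} = 5 - \left(55 + T\right) = -50 - T$)
$X = 12528$ ($X = \left(-3197 + 10274\right) + 5451 = 7077 + 5451 = 12528$)
$H = -264636$ ($H = 54 + 9 \left(-29410\right) = 54 - 264690 = -264636$)
$h = 12680$ ($h = -9 - -12689 = -9 + \left(\left(-50 + 27\right) + 12712\right) = -9 + \left(-23 + 12712\right) = -9 + 12689 = 12680$)
$\frac{X}{-10473} + \frac{h}{H} = \frac{12528}{-10473} + \frac{12680}{-264636} = 12528 \left(- \frac{1}{10473}\right) + 12680 \left(- \frac{1}{264636}\right) = - \frac{4176}{3491} - \frac{3170}{66159} = - \frac{287346454}{230961069}$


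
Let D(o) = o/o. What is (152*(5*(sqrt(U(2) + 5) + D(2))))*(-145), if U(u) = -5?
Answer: -110200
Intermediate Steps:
D(o) = 1
(152*(5*(sqrt(U(2) + 5) + D(2))))*(-145) = (152*(5*(sqrt(-5 + 5) + 1)))*(-145) = (152*(5*(sqrt(0) + 1)))*(-145) = (152*(5*(0 + 1)))*(-145) = (152*(5*1))*(-145) = (152*5)*(-145) = 760*(-145) = -110200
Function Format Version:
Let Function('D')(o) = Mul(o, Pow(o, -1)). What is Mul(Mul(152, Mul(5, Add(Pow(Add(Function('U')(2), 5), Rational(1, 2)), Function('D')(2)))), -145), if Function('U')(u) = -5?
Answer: -110200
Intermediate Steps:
Function('D')(o) = 1
Mul(Mul(152, Mul(5, Add(Pow(Add(Function('U')(2), 5), Rational(1, 2)), Function('D')(2)))), -145) = Mul(Mul(152, Mul(5, Add(Pow(Add(-5, 5), Rational(1, 2)), 1))), -145) = Mul(Mul(152, Mul(5, Add(Pow(0, Rational(1, 2)), 1))), -145) = Mul(Mul(152, Mul(5, Add(0, 1))), -145) = Mul(Mul(152, Mul(5, 1)), -145) = Mul(Mul(152, 5), -145) = Mul(760, -145) = -110200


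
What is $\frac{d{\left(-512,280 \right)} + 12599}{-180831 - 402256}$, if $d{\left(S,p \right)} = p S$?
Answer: $\frac{130761}{583087} \approx 0.22426$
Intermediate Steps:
$d{\left(S,p \right)} = S p$
$\frac{d{\left(-512,280 \right)} + 12599}{-180831 - 402256} = \frac{\left(-512\right) 280 + 12599}{-180831 - 402256} = \frac{-143360 + 12599}{-583087} = \left(-130761\right) \left(- \frac{1}{583087}\right) = \frac{130761}{583087}$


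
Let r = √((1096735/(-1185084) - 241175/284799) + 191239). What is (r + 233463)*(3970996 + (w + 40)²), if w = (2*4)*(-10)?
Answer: 927454179948 + 1986298*√67236116122679104634255031/9375298281 ≈ 9.2919e+11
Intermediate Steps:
r = √67236116122679104634255031/18750596562 (r = √((1096735*(-1/1185084) - 241175*1/284799) + 191239) = √((-1096735/1185084 - 241175/284799) + 191239) = √(-199387221655/112503579372 + 191239) = √(21514872628300253/112503579372) = √67236116122679104634255031/18750596562 ≈ 437.31)
w = -80 (w = 8*(-10) = -80)
(r + 233463)*(3970996 + (w + 40)²) = (√67236116122679104634255031/18750596562 + 233463)*(3970996 + (-80 + 40)²) = (233463 + √67236116122679104634255031/18750596562)*(3970996 + (-40)²) = (233463 + √67236116122679104634255031/18750596562)*(3970996 + 1600) = (233463 + √67236116122679104634255031/18750596562)*3972596 = 927454179948 + 1986298*√67236116122679104634255031/9375298281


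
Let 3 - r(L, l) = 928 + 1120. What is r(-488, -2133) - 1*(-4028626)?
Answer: 4026581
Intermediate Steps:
r(L, l) = -2045 (r(L, l) = 3 - (928 + 1120) = 3 - 1*2048 = 3 - 2048 = -2045)
r(-488, -2133) - 1*(-4028626) = -2045 - 1*(-4028626) = -2045 + 4028626 = 4026581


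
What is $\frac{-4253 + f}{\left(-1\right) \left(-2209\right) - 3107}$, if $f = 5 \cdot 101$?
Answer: $\frac{1874}{449} \approx 4.1737$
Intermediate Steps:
$f = 505$
$\frac{-4253 + f}{\left(-1\right) \left(-2209\right) - 3107} = \frac{-4253 + 505}{\left(-1\right) \left(-2209\right) - 3107} = - \frac{3748}{2209 - 3107} = - \frac{3748}{-898} = \left(-3748\right) \left(- \frac{1}{898}\right) = \frac{1874}{449}$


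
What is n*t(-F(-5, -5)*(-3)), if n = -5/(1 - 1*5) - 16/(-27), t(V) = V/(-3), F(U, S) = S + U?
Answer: 995/54 ≈ 18.426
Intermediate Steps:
t(V) = -V/3 (t(V) = V*(-1/3) = -V/3)
n = 199/108 (n = -5/(1 - 5) - 16*(-1/27) = -5/(-4) + 16/27 = -5*(-1/4) + 16/27 = 5/4 + 16/27 = 199/108 ≈ 1.8426)
n*t(-F(-5, -5)*(-3)) = 199*(-(-(-5 - 5))*(-3)/3)/108 = 199*(-(-1*(-10))*(-3)/3)/108 = 199*(-10*(-3)/3)/108 = 199*(-1/3*(-30))/108 = (199/108)*10 = 995/54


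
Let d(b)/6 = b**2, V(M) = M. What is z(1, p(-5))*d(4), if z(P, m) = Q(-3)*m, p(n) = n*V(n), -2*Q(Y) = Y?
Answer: 3600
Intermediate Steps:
Q(Y) = -Y/2
p(n) = n**2 (p(n) = n*n = n**2)
d(b) = 6*b**2
z(P, m) = 3*m/2 (z(P, m) = (-1/2*(-3))*m = 3*m/2)
z(1, p(-5))*d(4) = ((3/2)*(-5)**2)*(6*4**2) = ((3/2)*25)*(6*16) = (75/2)*96 = 3600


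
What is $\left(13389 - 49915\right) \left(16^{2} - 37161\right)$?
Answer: $1347992030$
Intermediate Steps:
$\left(13389 - 49915\right) \left(16^{2} - 37161\right) = - 36526 \left(256 - 37161\right) = \left(-36526\right) \left(-36905\right) = 1347992030$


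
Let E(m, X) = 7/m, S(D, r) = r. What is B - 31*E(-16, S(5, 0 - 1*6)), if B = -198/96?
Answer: 23/2 ≈ 11.500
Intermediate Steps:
B = -33/16 (B = -198*1/96 = -33/16 ≈ -2.0625)
B - 31*E(-16, S(5, 0 - 1*6)) = -33/16 - 217/(-16) = -33/16 - 217*(-1)/16 = -33/16 - 31*(-7/16) = -33/16 + 217/16 = 23/2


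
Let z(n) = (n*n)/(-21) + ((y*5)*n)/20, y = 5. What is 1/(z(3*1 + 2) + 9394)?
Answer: 84/789521 ≈ 0.00010639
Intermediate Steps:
z(n) = -n**2/21 + 5*n/4 (z(n) = (n*n)/(-21) + ((5*5)*n)/20 = n**2*(-1/21) + (25*n)*(1/20) = -n**2/21 + 5*n/4)
1/(z(3*1 + 2) + 9394) = 1/((3*1 + 2)*(105 - 4*(3*1 + 2))/84 + 9394) = 1/((3 + 2)*(105 - 4*(3 + 2))/84 + 9394) = 1/((1/84)*5*(105 - 4*5) + 9394) = 1/((1/84)*5*(105 - 20) + 9394) = 1/((1/84)*5*85 + 9394) = 1/(425/84 + 9394) = 1/(789521/84) = 84/789521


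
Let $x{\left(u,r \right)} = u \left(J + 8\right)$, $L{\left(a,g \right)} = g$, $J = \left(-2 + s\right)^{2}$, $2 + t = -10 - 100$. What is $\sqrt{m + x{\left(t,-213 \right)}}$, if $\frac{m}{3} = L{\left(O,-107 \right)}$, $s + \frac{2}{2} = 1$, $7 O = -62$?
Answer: $3 i \sqrt{185} \approx 40.804 i$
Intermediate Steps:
$O = - \frac{62}{7}$ ($O = \frac{1}{7} \left(-62\right) = - \frac{62}{7} \approx -8.8571$)
$t = -112$ ($t = -2 - 110 = -112$)
$s = 0$ ($s = -1 + 1 = 0$)
$J = 4$ ($J = \left(-2 + 0\right)^{2} = \left(-2\right)^{2} = 4$)
$x{\left(u,r \right)} = 12 u$ ($x{\left(u,r \right)} = u \left(4 + 8\right) = u 12 = 12 u$)
$m = -321$ ($m = 3 \left(-107\right) = -321$)
$\sqrt{m + x{\left(t,-213 \right)}} = \sqrt{-321 + 12 \left(-112\right)} = \sqrt{-321 - 1344} = \sqrt{-1665} = 3 i \sqrt{185}$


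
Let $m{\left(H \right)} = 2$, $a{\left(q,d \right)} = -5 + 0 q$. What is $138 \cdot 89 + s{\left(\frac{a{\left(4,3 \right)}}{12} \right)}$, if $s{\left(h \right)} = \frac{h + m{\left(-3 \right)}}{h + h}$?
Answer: $\frac{122801}{10} \approx 12280.0$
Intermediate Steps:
$a{\left(q,d \right)} = -5$ ($a{\left(q,d \right)} = -5 + 0 = -5$)
$s{\left(h \right)} = \frac{2 + h}{2 h}$ ($s{\left(h \right)} = \frac{h + 2}{h + h} = \frac{2 + h}{2 h}$)
$138 \cdot 89 + s{\left(\frac{a{\left(4,3 \right)}}{12} \right)} = 138 \cdot 89 + \frac{2 - \frac{5}{12}}{2 \left(- \frac{5}{12}\right)} = 12282 + \frac{2 - \frac{5}{12}}{2 \left(\left(-5\right) \frac{1}{12}\right)} = 12282 + \frac{2 - \frac{5}{12}}{2 \left(- \frac{5}{12}\right)} = 12282 + \frac{1}{2} \left(- \frac{12}{5}\right) \frac{19}{12} = 12282 - \frac{19}{10} = \frac{122801}{10}$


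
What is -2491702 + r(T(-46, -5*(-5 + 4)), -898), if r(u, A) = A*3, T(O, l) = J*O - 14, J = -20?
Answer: -2494396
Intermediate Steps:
T(O, l) = -14 - 20*O (T(O, l) = -20*O - 14 = -14 - 20*O)
r(u, A) = 3*A
-2491702 + r(T(-46, -5*(-5 + 4)), -898) = -2491702 + 3*(-898) = -2491702 - 2694 = -2494396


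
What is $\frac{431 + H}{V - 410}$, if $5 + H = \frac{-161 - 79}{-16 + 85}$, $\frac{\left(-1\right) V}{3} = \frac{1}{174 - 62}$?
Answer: $- \frac{1088416}{1056229} \approx -1.0305$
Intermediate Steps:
$V = - \frac{3}{112}$ ($V = - \frac{3}{174 - 62} = - \frac{3}{112} \approx -0.026786$)
$H = - \frac{195}{23}$ ($H = -5 + \frac{-161 - 79}{-16 + 85} = -5 - \frac{240}{69} = -5 - \frac{80}{23} = - \frac{195}{23} \approx -8.4783$)
$\frac{431 + H}{V - 410} = \frac{431 - \frac{195}{23}}{- \frac{3}{112} - 410} = \frac{9718}{23 \left(- \frac{45923}{112}\right)} = \frac{9718}{23} \left(- \frac{112}{45923}\right) = - \frac{1088416}{1056229}$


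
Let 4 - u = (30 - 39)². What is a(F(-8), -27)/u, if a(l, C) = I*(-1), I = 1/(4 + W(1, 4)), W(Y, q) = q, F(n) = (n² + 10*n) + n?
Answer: 1/616 ≈ 0.0016234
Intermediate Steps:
F(n) = n² + 11*n
I = ⅛ (I = 1/(4 + 4) = 1/8 = ⅛ ≈ 0.12500)
a(l, C) = -⅛ (a(l, C) = (⅛)*(-1) = -⅛)
u = -77 (u = 4 - (30 - 39)² = 4 - 1*(-9)² = 4 - 1*81 = 4 - 81 = -77)
a(F(-8), -27)/u = -⅛/(-77) = -⅛*(-1/77) = 1/616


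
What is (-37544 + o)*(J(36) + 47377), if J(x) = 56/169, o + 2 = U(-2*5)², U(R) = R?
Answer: -299821471974/169 ≈ -1.7741e+9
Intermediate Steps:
o = 98 (o = -2 + (-2*5)² = -2 + (-10)² = -2 + 100 = 98)
J(x) = 56/169 (J(x) = 56*(1/169) = 56/169)
(-37544 + o)*(J(36) + 47377) = (-37544 + 98)*(56/169 + 47377) = -37446*8006769/169 = -299821471974/169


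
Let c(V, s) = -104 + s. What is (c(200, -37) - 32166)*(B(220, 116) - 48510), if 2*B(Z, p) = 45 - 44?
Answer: 3134392833/2 ≈ 1.5672e+9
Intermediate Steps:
B(Z, p) = ½ (B(Z, p) = (45 - 44)/2 = (½)*1 = ½)
(c(200, -37) - 32166)*(B(220, 116) - 48510) = ((-104 - 37) - 32166)*(½ - 48510) = (-141 - 32166)*(-97019/2) = -32307*(-97019/2) = 3134392833/2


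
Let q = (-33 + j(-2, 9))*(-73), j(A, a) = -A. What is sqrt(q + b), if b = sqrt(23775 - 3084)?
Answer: sqrt(2263 + 33*sqrt(19)) ≈ 49.060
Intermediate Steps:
b = 33*sqrt(19) (b = sqrt(20691) = 33*sqrt(19) ≈ 143.84)
q = 2263 (q = (-33 - 1*(-2))*(-73) = (-33 + 2)*(-73) = -31*(-73) = 2263)
sqrt(q + b) = sqrt(2263 + 33*sqrt(19))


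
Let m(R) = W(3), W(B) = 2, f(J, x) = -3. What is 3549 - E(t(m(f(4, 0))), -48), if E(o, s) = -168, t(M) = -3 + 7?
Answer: 3717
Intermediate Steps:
m(R) = 2
t(M) = 4
3549 - E(t(m(f(4, 0))), -48) = 3549 - 1*(-168) = 3549 + 168 = 3717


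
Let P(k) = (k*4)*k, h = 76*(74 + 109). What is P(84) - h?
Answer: 14316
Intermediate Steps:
h = 13908 (h = 76*183 = 13908)
P(k) = 4*k² (P(k) = (4*k)*k = 4*k²)
P(84) - h = 4*84² - 1*13908 = 4*7056 - 13908 = 28224 - 13908 = 14316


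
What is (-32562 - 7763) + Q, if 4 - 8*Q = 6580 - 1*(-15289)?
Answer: -344465/8 ≈ -43058.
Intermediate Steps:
Q = -21865/8 (Q = ½ - (6580 - 1*(-15289))/8 = ½ - (6580 + 15289)/8 = ½ - ⅛*21869 = ½ - 21869/8 = -21865/8 ≈ -2733.1)
(-32562 - 7763) + Q = (-32562 - 7763) - 21865/8 = -40325 - 21865/8 = -344465/8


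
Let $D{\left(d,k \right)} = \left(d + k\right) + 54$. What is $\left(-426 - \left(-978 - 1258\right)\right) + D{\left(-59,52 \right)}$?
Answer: $1857$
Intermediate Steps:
$D{\left(d,k \right)} = 54 + d + k$
$\left(-426 - \left(-978 - 1258\right)\right) + D{\left(-59,52 \right)} = \left(-426 - \left(-978 - 1258\right)\right) + \left(54 - 59 + 52\right) = \left(-426 - \left(-978 - 1258\right)\right) + 47 = \left(-426 - -2236\right) + 47 = \left(-426 + 2236\right) + 47 = 1810 + 47 = 1857$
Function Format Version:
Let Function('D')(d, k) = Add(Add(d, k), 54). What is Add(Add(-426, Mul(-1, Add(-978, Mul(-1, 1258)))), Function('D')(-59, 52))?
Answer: 1857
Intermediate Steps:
Function('D')(d, k) = Add(54, d, k)
Add(Add(-426, Mul(-1, Add(-978, Mul(-1, 1258)))), Function('D')(-59, 52)) = Add(Add(-426, Mul(-1, Add(-978, Mul(-1, 1258)))), Add(54, -59, 52)) = Add(Add(-426, Mul(-1, Add(-978, -1258))), 47) = Add(Add(-426, Mul(-1, -2236)), 47) = Add(Add(-426, 2236), 47) = Add(1810, 47) = 1857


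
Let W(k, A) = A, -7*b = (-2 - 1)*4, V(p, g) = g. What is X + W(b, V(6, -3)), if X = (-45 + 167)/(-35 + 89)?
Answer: -20/27 ≈ -0.74074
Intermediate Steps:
b = 12/7 (b = -(-2 - 1)*4/7 = -(-3)*4/7 = -1/7*(-12) = 12/7 ≈ 1.7143)
X = 61/27 (X = 122/54 = 122*(1/54) = 61/27 ≈ 2.2593)
X + W(b, V(6, -3)) = 61/27 - 3 = -20/27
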